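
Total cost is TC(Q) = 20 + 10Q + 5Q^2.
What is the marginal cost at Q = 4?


MC = dTC/dQ = 10 + 2*5*Q
At Q = 4:
MC = 10 + 10*4
MC = 10 + 40 = 50

50


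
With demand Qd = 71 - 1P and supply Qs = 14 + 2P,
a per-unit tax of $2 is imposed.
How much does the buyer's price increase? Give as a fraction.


With a per-unit tax, the buyer's price increase depends on relative slopes.
Supply slope: d = 2, Demand slope: b = 1
Buyer's price increase = d * tax / (b + d)
= 2 * 2 / (1 + 2)
= 4 / 3 = 4/3

4/3


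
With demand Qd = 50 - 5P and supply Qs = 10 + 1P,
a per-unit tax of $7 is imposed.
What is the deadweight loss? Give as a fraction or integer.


Pre-tax equilibrium quantity: Q* = 50/3
Post-tax equilibrium quantity: Q_tax = 65/6
Reduction in quantity: Q* - Q_tax = 35/6
DWL = (1/2) * tax * (Q* - Q_tax)
DWL = (1/2) * 7 * 35/6 = 245/12

245/12


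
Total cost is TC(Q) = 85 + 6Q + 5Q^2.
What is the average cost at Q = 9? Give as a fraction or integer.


TC(9) = 85 + 6*9 + 5*9^2
TC(9) = 85 + 54 + 405 = 544
AC = TC/Q = 544/9 = 544/9

544/9


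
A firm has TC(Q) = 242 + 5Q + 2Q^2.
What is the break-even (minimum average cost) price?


AC(Q) = 242/Q + 5 + 2Q
To minimize: dAC/dQ = -242/Q^2 + 2 = 0
Q^2 = 242/2 = 121
Q* = 11
Min AC = 242/11 + 5 + 2*11
Min AC = 22 + 5 + 22 = 49

49


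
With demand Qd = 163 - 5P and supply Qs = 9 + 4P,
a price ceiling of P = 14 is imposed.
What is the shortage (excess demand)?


At P = 14:
Qd = 163 - 5*14 = 93
Qs = 9 + 4*14 = 65
Shortage = Qd - Qs = 93 - 65 = 28

28


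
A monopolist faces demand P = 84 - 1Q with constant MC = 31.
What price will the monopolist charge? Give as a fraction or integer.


MR = 84 - 2Q
Set MR = MC: 84 - 2Q = 31
Q* = 53/2
Substitute into demand:
P* = 84 - 1*53/2 = 115/2

115/2


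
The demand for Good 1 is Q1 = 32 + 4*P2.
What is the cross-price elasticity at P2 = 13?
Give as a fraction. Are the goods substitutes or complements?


dQ1/dP2 = 4
At P2 = 13: Q1 = 32 + 4*13 = 84
Exy = (dQ1/dP2)(P2/Q1) = 4 * 13 / 84 = 13/21
Since Exy > 0, the goods are substitutes.

13/21 (substitutes)


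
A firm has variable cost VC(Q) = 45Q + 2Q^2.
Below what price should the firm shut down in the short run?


AVC(Q) = VC(Q)/Q = 45 + 2Q
AVC is increasing in Q, so minimum AVC is at Q -> 0+.
Min AVC = 45
The firm should shut down if P < 45.

45


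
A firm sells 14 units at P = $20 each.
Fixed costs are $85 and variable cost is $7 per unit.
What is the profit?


Total Revenue = P * Q = 20 * 14 = $280
Total Cost = FC + VC*Q = 85 + 7*14 = $183
Profit = TR - TC = 280 - 183 = $97

$97


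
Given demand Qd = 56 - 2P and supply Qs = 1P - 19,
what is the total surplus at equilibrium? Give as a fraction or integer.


Find equilibrium: 56 - 2P = 1P - 19
56 + 19 = 3P
P* = 75/3 = 25
Q* = 1*25 - 19 = 6
Inverse demand: P = 28 - Q/2, so P_max = 28
Inverse supply: P = 19 + Q/1, so P_min = 19
CS = (1/2) * 6 * (28 - 25) = 9
PS = (1/2) * 6 * (25 - 19) = 18
TS = CS + PS = 9 + 18 = 27

27


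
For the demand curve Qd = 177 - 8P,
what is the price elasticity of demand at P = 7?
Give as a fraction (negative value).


dQ/dP = -8
At P = 7: Q = 177 - 8*7 = 121
E = (dQ/dP)(P/Q) = (-8)(7/121) = -56/121

-56/121


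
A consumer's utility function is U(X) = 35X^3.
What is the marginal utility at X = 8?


MU = dU/dX = 35*3*X^(3-1)
MU = 105*X^2
At X = 8:
MU = 105 * 8^2
MU = 105 * 64 = 6720

6720


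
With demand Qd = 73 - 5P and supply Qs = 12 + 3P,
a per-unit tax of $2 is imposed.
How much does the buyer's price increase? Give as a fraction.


With a per-unit tax, the buyer's price increase depends on relative slopes.
Supply slope: d = 3, Demand slope: b = 5
Buyer's price increase = d * tax / (b + d)
= 3 * 2 / (5 + 3)
= 6 / 8 = 3/4

3/4


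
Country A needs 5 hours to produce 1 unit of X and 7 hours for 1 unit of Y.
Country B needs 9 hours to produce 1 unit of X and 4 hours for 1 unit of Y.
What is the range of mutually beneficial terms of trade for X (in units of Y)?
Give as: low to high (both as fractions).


Opportunity cost of X for Country A = hours_X / hours_Y = 5/7 = 5/7 units of Y
Opportunity cost of X for Country B = hours_X / hours_Y = 9/4 = 9/4 units of Y
Terms of trade must be between the two opportunity costs.
Range: 5/7 to 9/4

5/7 to 9/4


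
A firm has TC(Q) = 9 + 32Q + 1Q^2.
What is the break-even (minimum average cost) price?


AC(Q) = 9/Q + 32 + 1Q
To minimize: dAC/dQ = -9/Q^2 + 1 = 0
Q^2 = 9/1 = 9
Q* = 3
Min AC = 9/3 + 32 + 1*3
Min AC = 3 + 32 + 3 = 38

38


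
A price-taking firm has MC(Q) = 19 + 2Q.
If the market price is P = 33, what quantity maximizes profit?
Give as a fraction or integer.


In perfect competition, profit is maximized where P = MC.
33 = 19 + 2Q
14 = 2Q
Q* = 14/2 = 7

7


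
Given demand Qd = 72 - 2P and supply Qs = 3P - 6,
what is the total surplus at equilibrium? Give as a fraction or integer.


Find equilibrium: 72 - 2P = 3P - 6
72 + 6 = 5P
P* = 78/5 = 78/5
Q* = 3*78/5 - 6 = 204/5
Inverse demand: P = 36 - Q/2, so P_max = 36
Inverse supply: P = 2 + Q/3, so P_min = 2
CS = (1/2) * 204/5 * (36 - 78/5) = 10404/25
PS = (1/2) * 204/5 * (78/5 - 2) = 6936/25
TS = CS + PS = 10404/25 + 6936/25 = 3468/5

3468/5


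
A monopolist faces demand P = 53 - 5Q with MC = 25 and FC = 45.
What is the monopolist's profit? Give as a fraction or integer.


MR = MC: 53 - 10Q = 25
Q* = 14/5
P* = 53 - 5*14/5 = 39
Profit = (P* - MC)*Q* - FC
= (39 - 25)*14/5 - 45
= 14*14/5 - 45
= 196/5 - 45 = -29/5

-29/5


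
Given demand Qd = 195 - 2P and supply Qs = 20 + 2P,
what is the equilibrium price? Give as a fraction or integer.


At equilibrium, Qd = Qs.
195 - 2P = 20 + 2P
195 - 20 = 2P + 2P
175 = 4P
P* = 175/4 = 175/4

175/4


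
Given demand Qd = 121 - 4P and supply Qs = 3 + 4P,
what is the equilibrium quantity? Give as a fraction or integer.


First find equilibrium price:
121 - 4P = 3 + 4P
P* = 118/8 = 59/4
Then substitute into demand:
Q* = 121 - 4 * 59/4 = 62

62


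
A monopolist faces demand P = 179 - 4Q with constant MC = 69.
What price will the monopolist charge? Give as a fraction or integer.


MR = 179 - 8Q
Set MR = MC: 179 - 8Q = 69
Q* = 55/4
Substitute into demand:
P* = 179 - 4*55/4 = 124

124


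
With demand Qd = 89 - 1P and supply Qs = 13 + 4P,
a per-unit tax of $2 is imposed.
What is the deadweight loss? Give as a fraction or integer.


Pre-tax equilibrium quantity: Q* = 369/5
Post-tax equilibrium quantity: Q_tax = 361/5
Reduction in quantity: Q* - Q_tax = 8/5
DWL = (1/2) * tax * (Q* - Q_tax)
DWL = (1/2) * 2 * 8/5 = 8/5

8/5


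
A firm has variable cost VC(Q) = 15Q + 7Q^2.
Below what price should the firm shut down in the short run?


AVC(Q) = VC(Q)/Q = 15 + 7Q
AVC is increasing in Q, so minimum AVC is at Q -> 0+.
Min AVC = 15
The firm should shut down if P < 15.

15


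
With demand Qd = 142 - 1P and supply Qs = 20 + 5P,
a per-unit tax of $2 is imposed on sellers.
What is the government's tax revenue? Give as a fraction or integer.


With tax on sellers, new supply: Qs' = 20 + 5(P - 2)
= 10 + 5P
New equilibrium quantity:
Q_new = 120
Tax revenue = tax * Q_new = 2 * 120 = 240

240


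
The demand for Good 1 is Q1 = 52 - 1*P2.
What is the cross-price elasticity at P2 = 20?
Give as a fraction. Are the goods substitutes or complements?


dQ1/dP2 = -1
At P2 = 20: Q1 = 52 - 1*20 = 32
Exy = (dQ1/dP2)(P2/Q1) = -1 * 20 / 32 = -5/8
Since Exy < 0, the goods are complements.

-5/8 (complements)


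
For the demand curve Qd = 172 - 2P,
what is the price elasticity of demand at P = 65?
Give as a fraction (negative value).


dQ/dP = -2
At P = 65: Q = 172 - 2*65 = 42
E = (dQ/dP)(P/Q) = (-2)(65/42) = -65/21

-65/21


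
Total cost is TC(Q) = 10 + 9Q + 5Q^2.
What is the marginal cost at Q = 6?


MC = dTC/dQ = 9 + 2*5*Q
At Q = 6:
MC = 9 + 10*6
MC = 9 + 60 = 69

69


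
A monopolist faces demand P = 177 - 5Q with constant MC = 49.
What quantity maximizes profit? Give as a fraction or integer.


TR = P*Q = (177 - 5Q)Q = 177Q - 5Q^2
MR = dTR/dQ = 177 - 10Q
Set MR = MC:
177 - 10Q = 49
128 = 10Q
Q* = 128/10 = 64/5

64/5


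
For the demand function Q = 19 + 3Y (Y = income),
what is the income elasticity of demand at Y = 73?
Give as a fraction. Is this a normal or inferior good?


dQ/dY = 3
At Y = 73: Q = 19 + 3*73 = 238
Ey = (dQ/dY)(Y/Q) = 3 * 73 / 238 = 219/238
Since Ey > 0, this is a normal good.

219/238 (normal good)


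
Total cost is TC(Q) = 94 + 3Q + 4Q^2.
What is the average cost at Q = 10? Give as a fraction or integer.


TC(10) = 94 + 3*10 + 4*10^2
TC(10) = 94 + 30 + 400 = 524
AC = TC/Q = 524/10 = 262/5

262/5


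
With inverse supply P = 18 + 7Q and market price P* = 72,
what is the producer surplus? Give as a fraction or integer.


Minimum supply price (at Q=0): P_min = 18
Quantity supplied at P* = 72:
Q* = (72 - 18)/7 = 54/7
PS = (1/2) * Q* * (P* - P_min)
PS = (1/2) * 54/7 * (72 - 18)
PS = (1/2) * 54/7 * 54 = 1458/7

1458/7


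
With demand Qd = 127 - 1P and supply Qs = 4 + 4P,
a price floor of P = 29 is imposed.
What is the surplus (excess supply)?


At P = 29:
Qd = 127 - 1*29 = 98
Qs = 4 + 4*29 = 120
Surplus = Qs - Qd = 120 - 98 = 22

22


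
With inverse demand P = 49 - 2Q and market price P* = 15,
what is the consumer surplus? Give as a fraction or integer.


Maximum willingness to pay (at Q=0): P_max = 49
Quantity demanded at P* = 15:
Q* = (49 - 15)/2 = 17
CS = (1/2) * Q* * (P_max - P*)
CS = (1/2) * 17 * (49 - 15)
CS = (1/2) * 17 * 34 = 289

289


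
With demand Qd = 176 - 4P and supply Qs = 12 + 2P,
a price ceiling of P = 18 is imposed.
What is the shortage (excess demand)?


At P = 18:
Qd = 176 - 4*18 = 104
Qs = 12 + 2*18 = 48
Shortage = Qd - Qs = 104 - 48 = 56

56


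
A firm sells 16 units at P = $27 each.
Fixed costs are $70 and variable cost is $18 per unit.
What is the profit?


Total Revenue = P * Q = 27 * 16 = $432
Total Cost = FC + VC*Q = 70 + 18*16 = $358
Profit = TR - TC = 432 - 358 = $74

$74


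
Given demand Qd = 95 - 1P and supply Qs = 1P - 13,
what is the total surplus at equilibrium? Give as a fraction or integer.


Find equilibrium: 95 - 1P = 1P - 13
95 + 13 = 2P
P* = 108/2 = 54
Q* = 1*54 - 13 = 41
Inverse demand: P = 95 - Q/1, so P_max = 95
Inverse supply: P = 13 + Q/1, so P_min = 13
CS = (1/2) * 41 * (95 - 54) = 1681/2
PS = (1/2) * 41 * (54 - 13) = 1681/2
TS = CS + PS = 1681/2 + 1681/2 = 1681

1681


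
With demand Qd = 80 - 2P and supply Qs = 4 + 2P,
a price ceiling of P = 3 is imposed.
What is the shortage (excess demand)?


At P = 3:
Qd = 80 - 2*3 = 74
Qs = 4 + 2*3 = 10
Shortage = Qd - Qs = 74 - 10 = 64

64


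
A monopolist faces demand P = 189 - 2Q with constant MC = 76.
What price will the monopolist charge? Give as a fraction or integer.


MR = 189 - 4Q
Set MR = MC: 189 - 4Q = 76
Q* = 113/4
Substitute into demand:
P* = 189 - 2*113/4 = 265/2

265/2


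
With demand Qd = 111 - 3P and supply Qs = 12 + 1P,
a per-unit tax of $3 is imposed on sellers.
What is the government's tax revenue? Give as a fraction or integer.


With tax on sellers, new supply: Qs' = 12 + 1(P - 3)
= 9 + 1P
New equilibrium quantity:
Q_new = 69/2
Tax revenue = tax * Q_new = 3 * 69/2 = 207/2

207/2


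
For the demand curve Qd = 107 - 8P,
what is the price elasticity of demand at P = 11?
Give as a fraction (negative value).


dQ/dP = -8
At P = 11: Q = 107 - 8*11 = 19
E = (dQ/dP)(P/Q) = (-8)(11/19) = -88/19

-88/19


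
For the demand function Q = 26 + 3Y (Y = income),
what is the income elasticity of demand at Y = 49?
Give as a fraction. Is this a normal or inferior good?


dQ/dY = 3
At Y = 49: Q = 26 + 3*49 = 173
Ey = (dQ/dY)(Y/Q) = 3 * 49 / 173 = 147/173
Since Ey > 0, this is a normal good.

147/173 (normal good)


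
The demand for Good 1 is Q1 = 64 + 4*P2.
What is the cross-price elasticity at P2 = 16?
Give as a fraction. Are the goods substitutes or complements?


dQ1/dP2 = 4
At P2 = 16: Q1 = 64 + 4*16 = 128
Exy = (dQ1/dP2)(P2/Q1) = 4 * 16 / 128 = 1/2
Since Exy > 0, the goods are substitutes.

1/2 (substitutes)


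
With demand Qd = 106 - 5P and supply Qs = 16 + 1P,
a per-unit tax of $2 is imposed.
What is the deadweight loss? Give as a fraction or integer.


Pre-tax equilibrium quantity: Q* = 31
Post-tax equilibrium quantity: Q_tax = 88/3
Reduction in quantity: Q* - Q_tax = 5/3
DWL = (1/2) * tax * (Q* - Q_tax)
DWL = (1/2) * 2 * 5/3 = 5/3

5/3


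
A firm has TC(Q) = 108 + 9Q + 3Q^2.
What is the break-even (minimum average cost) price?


AC(Q) = 108/Q + 9 + 3Q
To minimize: dAC/dQ = -108/Q^2 + 3 = 0
Q^2 = 108/3 = 36
Q* = 6
Min AC = 108/6 + 9 + 3*6
Min AC = 18 + 9 + 18 = 45

45


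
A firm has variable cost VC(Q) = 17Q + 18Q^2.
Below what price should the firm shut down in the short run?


AVC(Q) = VC(Q)/Q = 17 + 18Q
AVC is increasing in Q, so minimum AVC is at Q -> 0+.
Min AVC = 17
The firm should shut down if P < 17.

17


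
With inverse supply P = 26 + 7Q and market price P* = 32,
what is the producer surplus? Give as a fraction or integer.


Minimum supply price (at Q=0): P_min = 26
Quantity supplied at P* = 32:
Q* = (32 - 26)/7 = 6/7
PS = (1/2) * Q* * (P* - P_min)
PS = (1/2) * 6/7 * (32 - 26)
PS = (1/2) * 6/7 * 6 = 18/7

18/7


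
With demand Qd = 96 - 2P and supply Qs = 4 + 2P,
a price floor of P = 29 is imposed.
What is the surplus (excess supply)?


At P = 29:
Qd = 96 - 2*29 = 38
Qs = 4 + 2*29 = 62
Surplus = Qs - Qd = 62 - 38 = 24

24


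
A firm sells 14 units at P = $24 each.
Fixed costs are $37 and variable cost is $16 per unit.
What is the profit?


Total Revenue = P * Q = 24 * 14 = $336
Total Cost = FC + VC*Q = 37 + 16*14 = $261
Profit = TR - TC = 336 - 261 = $75

$75


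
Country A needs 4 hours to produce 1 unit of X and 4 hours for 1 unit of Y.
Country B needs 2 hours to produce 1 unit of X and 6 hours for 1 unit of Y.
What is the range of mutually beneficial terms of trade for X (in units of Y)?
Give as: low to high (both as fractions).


Opportunity cost of X for Country A = hours_X / hours_Y = 4/4 = 1 units of Y
Opportunity cost of X for Country B = hours_X / hours_Y = 2/6 = 1/3 units of Y
Terms of trade must be between the two opportunity costs.
Range: 1/3 to 1

1/3 to 1


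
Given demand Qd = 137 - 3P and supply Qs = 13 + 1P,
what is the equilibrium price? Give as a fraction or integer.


At equilibrium, Qd = Qs.
137 - 3P = 13 + 1P
137 - 13 = 3P + 1P
124 = 4P
P* = 124/4 = 31

31


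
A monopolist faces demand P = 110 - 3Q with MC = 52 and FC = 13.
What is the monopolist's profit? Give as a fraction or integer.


MR = MC: 110 - 6Q = 52
Q* = 29/3
P* = 110 - 3*29/3 = 81
Profit = (P* - MC)*Q* - FC
= (81 - 52)*29/3 - 13
= 29*29/3 - 13
= 841/3 - 13 = 802/3

802/3


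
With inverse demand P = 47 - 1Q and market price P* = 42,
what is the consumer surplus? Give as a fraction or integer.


Maximum willingness to pay (at Q=0): P_max = 47
Quantity demanded at P* = 42:
Q* = (47 - 42)/1 = 5
CS = (1/2) * Q* * (P_max - P*)
CS = (1/2) * 5 * (47 - 42)
CS = (1/2) * 5 * 5 = 25/2

25/2


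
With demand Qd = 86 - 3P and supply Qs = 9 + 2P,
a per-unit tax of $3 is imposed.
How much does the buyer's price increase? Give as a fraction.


With a per-unit tax, the buyer's price increase depends on relative slopes.
Supply slope: d = 2, Demand slope: b = 3
Buyer's price increase = d * tax / (b + d)
= 2 * 3 / (3 + 2)
= 6 / 5 = 6/5

6/5


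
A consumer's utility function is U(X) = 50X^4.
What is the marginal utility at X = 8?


MU = dU/dX = 50*4*X^(4-1)
MU = 200*X^3
At X = 8:
MU = 200 * 8^3
MU = 200 * 512 = 102400

102400


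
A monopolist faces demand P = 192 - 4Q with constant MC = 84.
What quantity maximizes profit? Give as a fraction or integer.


TR = P*Q = (192 - 4Q)Q = 192Q - 4Q^2
MR = dTR/dQ = 192 - 8Q
Set MR = MC:
192 - 8Q = 84
108 = 8Q
Q* = 108/8 = 27/2

27/2


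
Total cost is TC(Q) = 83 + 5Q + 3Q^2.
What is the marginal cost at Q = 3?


MC = dTC/dQ = 5 + 2*3*Q
At Q = 3:
MC = 5 + 6*3
MC = 5 + 18 = 23

23


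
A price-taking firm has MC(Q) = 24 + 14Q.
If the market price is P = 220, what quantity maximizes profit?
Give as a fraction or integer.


In perfect competition, profit is maximized where P = MC.
220 = 24 + 14Q
196 = 14Q
Q* = 196/14 = 14

14


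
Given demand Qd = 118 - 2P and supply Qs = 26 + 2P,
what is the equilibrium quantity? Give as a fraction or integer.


First find equilibrium price:
118 - 2P = 26 + 2P
P* = 92/4 = 23
Then substitute into demand:
Q* = 118 - 2 * 23 = 72

72


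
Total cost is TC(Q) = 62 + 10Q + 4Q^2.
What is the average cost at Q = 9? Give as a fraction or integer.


TC(9) = 62 + 10*9 + 4*9^2
TC(9) = 62 + 90 + 324 = 476
AC = TC/Q = 476/9 = 476/9

476/9


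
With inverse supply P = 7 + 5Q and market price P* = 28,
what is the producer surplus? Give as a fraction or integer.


Minimum supply price (at Q=0): P_min = 7
Quantity supplied at P* = 28:
Q* = (28 - 7)/5 = 21/5
PS = (1/2) * Q* * (P* - P_min)
PS = (1/2) * 21/5 * (28 - 7)
PS = (1/2) * 21/5 * 21 = 441/10

441/10


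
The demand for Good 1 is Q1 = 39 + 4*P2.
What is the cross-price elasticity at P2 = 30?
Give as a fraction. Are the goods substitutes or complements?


dQ1/dP2 = 4
At P2 = 30: Q1 = 39 + 4*30 = 159
Exy = (dQ1/dP2)(P2/Q1) = 4 * 30 / 159 = 40/53
Since Exy > 0, the goods are substitutes.

40/53 (substitutes)


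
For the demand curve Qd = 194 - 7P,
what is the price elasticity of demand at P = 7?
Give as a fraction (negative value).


dQ/dP = -7
At P = 7: Q = 194 - 7*7 = 145
E = (dQ/dP)(P/Q) = (-7)(7/145) = -49/145

-49/145


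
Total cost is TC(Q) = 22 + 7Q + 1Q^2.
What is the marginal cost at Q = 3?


MC = dTC/dQ = 7 + 2*1*Q
At Q = 3:
MC = 7 + 2*3
MC = 7 + 6 = 13

13


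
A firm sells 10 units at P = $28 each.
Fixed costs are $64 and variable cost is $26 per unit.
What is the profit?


Total Revenue = P * Q = 28 * 10 = $280
Total Cost = FC + VC*Q = 64 + 26*10 = $324
Profit = TR - TC = 280 - 324 = $-44

$-44


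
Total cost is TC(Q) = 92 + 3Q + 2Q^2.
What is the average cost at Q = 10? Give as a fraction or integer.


TC(10) = 92 + 3*10 + 2*10^2
TC(10) = 92 + 30 + 200 = 322
AC = TC/Q = 322/10 = 161/5

161/5


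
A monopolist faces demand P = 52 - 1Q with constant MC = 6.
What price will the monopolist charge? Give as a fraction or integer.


MR = 52 - 2Q
Set MR = MC: 52 - 2Q = 6
Q* = 23
Substitute into demand:
P* = 52 - 1*23 = 29

29


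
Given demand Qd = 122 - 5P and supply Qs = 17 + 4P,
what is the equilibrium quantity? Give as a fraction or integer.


First find equilibrium price:
122 - 5P = 17 + 4P
P* = 105/9 = 35/3
Then substitute into demand:
Q* = 122 - 5 * 35/3 = 191/3

191/3


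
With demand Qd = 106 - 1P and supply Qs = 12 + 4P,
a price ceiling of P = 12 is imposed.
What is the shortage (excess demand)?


At P = 12:
Qd = 106 - 1*12 = 94
Qs = 12 + 4*12 = 60
Shortage = Qd - Qs = 94 - 60 = 34

34


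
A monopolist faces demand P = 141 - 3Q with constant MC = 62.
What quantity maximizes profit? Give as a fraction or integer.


TR = P*Q = (141 - 3Q)Q = 141Q - 3Q^2
MR = dTR/dQ = 141 - 6Q
Set MR = MC:
141 - 6Q = 62
79 = 6Q
Q* = 79/6 = 79/6

79/6


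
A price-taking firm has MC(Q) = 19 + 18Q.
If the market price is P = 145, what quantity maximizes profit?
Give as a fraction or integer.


In perfect competition, profit is maximized where P = MC.
145 = 19 + 18Q
126 = 18Q
Q* = 126/18 = 7

7


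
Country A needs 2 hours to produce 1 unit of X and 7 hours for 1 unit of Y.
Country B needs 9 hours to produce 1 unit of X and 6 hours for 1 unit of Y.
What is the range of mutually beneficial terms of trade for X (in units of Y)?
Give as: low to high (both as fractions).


Opportunity cost of X for Country A = hours_X / hours_Y = 2/7 = 2/7 units of Y
Opportunity cost of X for Country B = hours_X / hours_Y = 9/6 = 3/2 units of Y
Terms of trade must be between the two opportunity costs.
Range: 2/7 to 3/2

2/7 to 3/2


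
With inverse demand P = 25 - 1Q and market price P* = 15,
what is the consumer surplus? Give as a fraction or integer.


Maximum willingness to pay (at Q=0): P_max = 25
Quantity demanded at P* = 15:
Q* = (25 - 15)/1 = 10
CS = (1/2) * Q* * (P_max - P*)
CS = (1/2) * 10 * (25 - 15)
CS = (1/2) * 10 * 10 = 50

50


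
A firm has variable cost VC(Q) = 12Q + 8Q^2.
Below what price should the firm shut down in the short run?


AVC(Q) = VC(Q)/Q = 12 + 8Q
AVC is increasing in Q, so minimum AVC is at Q -> 0+.
Min AVC = 12
The firm should shut down if P < 12.

12


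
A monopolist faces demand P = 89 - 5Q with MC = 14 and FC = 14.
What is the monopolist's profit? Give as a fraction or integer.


MR = MC: 89 - 10Q = 14
Q* = 15/2
P* = 89 - 5*15/2 = 103/2
Profit = (P* - MC)*Q* - FC
= (103/2 - 14)*15/2 - 14
= 75/2*15/2 - 14
= 1125/4 - 14 = 1069/4

1069/4


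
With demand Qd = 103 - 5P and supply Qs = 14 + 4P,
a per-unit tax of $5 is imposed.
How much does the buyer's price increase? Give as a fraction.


With a per-unit tax, the buyer's price increase depends on relative slopes.
Supply slope: d = 4, Demand slope: b = 5
Buyer's price increase = d * tax / (b + d)
= 4 * 5 / (5 + 4)
= 20 / 9 = 20/9

20/9


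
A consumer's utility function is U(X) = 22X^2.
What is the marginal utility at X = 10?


MU = dU/dX = 22*2*X^(2-1)
MU = 44*X^1
At X = 10:
MU = 44 * 10^1
MU = 44 * 10 = 440

440


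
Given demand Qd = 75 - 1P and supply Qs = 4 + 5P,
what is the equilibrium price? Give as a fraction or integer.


At equilibrium, Qd = Qs.
75 - 1P = 4 + 5P
75 - 4 = 1P + 5P
71 = 6P
P* = 71/6 = 71/6

71/6


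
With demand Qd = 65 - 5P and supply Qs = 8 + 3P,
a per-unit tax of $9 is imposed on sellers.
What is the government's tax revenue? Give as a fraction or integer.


With tax on sellers, new supply: Qs' = 8 + 3(P - 9)
= 3P - 19
New equilibrium quantity:
Q_new = 25/2
Tax revenue = tax * Q_new = 9 * 25/2 = 225/2

225/2


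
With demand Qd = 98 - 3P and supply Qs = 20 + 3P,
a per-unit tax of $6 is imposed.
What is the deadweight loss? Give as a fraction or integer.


Pre-tax equilibrium quantity: Q* = 59
Post-tax equilibrium quantity: Q_tax = 50
Reduction in quantity: Q* - Q_tax = 9
DWL = (1/2) * tax * (Q* - Q_tax)
DWL = (1/2) * 6 * 9 = 27

27


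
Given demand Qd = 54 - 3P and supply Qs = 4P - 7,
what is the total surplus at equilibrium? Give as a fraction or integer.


Find equilibrium: 54 - 3P = 4P - 7
54 + 7 = 7P
P* = 61/7 = 61/7
Q* = 4*61/7 - 7 = 195/7
Inverse demand: P = 18 - Q/3, so P_max = 18
Inverse supply: P = 7/4 + Q/4, so P_min = 7/4
CS = (1/2) * 195/7 * (18 - 61/7) = 12675/98
PS = (1/2) * 195/7 * (61/7 - 7/4) = 38025/392
TS = CS + PS = 12675/98 + 38025/392 = 12675/56

12675/56


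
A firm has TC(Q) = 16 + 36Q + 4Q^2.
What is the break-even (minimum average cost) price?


AC(Q) = 16/Q + 36 + 4Q
To minimize: dAC/dQ = -16/Q^2 + 4 = 0
Q^2 = 16/4 = 4
Q* = 2
Min AC = 16/2 + 36 + 4*2
Min AC = 8 + 36 + 8 = 52

52


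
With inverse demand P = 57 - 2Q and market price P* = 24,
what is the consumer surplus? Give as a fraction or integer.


Maximum willingness to pay (at Q=0): P_max = 57
Quantity demanded at P* = 24:
Q* = (57 - 24)/2 = 33/2
CS = (1/2) * Q* * (P_max - P*)
CS = (1/2) * 33/2 * (57 - 24)
CS = (1/2) * 33/2 * 33 = 1089/4

1089/4


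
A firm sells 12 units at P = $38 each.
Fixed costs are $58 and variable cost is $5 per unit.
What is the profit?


Total Revenue = P * Q = 38 * 12 = $456
Total Cost = FC + VC*Q = 58 + 5*12 = $118
Profit = TR - TC = 456 - 118 = $338

$338


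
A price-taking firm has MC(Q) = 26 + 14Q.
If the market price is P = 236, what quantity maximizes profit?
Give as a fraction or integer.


In perfect competition, profit is maximized where P = MC.
236 = 26 + 14Q
210 = 14Q
Q* = 210/14 = 15

15


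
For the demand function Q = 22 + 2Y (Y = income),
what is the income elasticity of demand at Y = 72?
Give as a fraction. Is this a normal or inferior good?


dQ/dY = 2
At Y = 72: Q = 22 + 2*72 = 166
Ey = (dQ/dY)(Y/Q) = 2 * 72 / 166 = 72/83
Since Ey > 0, this is a normal good.

72/83 (normal good)


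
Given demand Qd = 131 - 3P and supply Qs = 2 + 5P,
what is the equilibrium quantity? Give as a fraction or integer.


First find equilibrium price:
131 - 3P = 2 + 5P
P* = 129/8 = 129/8
Then substitute into demand:
Q* = 131 - 3 * 129/8 = 661/8

661/8


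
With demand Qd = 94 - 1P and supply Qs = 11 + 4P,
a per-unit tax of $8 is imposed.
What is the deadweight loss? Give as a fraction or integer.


Pre-tax equilibrium quantity: Q* = 387/5
Post-tax equilibrium quantity: Q_tax = 71
Reduction in quantity: Q* - Q_tax = 32/5
DWL = (1/2) * tax * (Q* - Q_tax)
DWL = (1/2) * 8 * 32/5 = 128/5

128/5


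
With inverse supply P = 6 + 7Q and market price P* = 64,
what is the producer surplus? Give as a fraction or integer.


Minimum supply price (at Q=0): P_min = 6
Quantity supplied at P* = 64:
Q* = (64 - 6)/7 = 58/7
PS = (1/2) * Q* * (P* - P_min)
PS = (1/2) * 58/7 * (64 - 6)
PS = (1/2) * 58/7 * 58 = 1682/7

1682/7


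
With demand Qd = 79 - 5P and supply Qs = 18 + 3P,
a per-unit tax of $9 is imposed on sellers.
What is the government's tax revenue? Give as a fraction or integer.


With tax on sellers, new supply: Qs' = 18 + 3(P - 9)
= 3P - 9
New equilibrium quantity:
Q_new = 24
Tax revenue = tax * Q_new = 9 * 24 = 216

216


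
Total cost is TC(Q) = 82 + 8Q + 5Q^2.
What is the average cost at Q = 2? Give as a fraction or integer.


TC(2) = 82 + 8*2 + 5*2^2
TC(2) = 82 + 16 + 20 = 118
AC = TC/Q = 118/2 = 59

59


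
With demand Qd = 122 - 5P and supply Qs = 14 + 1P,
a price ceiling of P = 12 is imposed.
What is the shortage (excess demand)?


At P = 12:
Qd = 122 - 5*12 = 62
Qs = 14 + 1*12 = 26
Shortage = Qd - Qs = 62 - 26 = 36

36


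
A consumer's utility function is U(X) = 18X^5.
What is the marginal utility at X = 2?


MU = dU/dX = 18*5*X^(5-1)
MU = 90*X^4
At X = 2:
MU = 90 * 2^4
MU = 90 * 16 = 1440

1440


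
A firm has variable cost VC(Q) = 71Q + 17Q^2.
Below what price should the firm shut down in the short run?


AVC(Q) = VC(Q)/Q = 71 + 17Q
AVC is increasing in Q, so minimum AVC is at Q -> 0+.
Min AVC = 71
The firm should shut down if P < 71.

71


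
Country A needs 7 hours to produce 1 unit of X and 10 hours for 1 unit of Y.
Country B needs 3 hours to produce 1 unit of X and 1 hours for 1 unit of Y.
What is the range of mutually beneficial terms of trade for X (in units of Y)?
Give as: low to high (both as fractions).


Opportunity cost of X for Country A = hours_X / hours_Y = 7/10 = 7/10 units of Y
Opportunity cost of X for Country B = hours_X / hours_Y = 3/1 = 3 units of Y
Terms of trade must be between the two opportunity costs.
Range: 7/10 to 3

7/10 to 3


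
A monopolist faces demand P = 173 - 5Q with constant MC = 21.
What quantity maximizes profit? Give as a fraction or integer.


TR = P*Q = (173 - 5Q)Q = 173Q - 5Q^2
MR = dTR/dQ = 173 - 10Q
Set MR = MC:
173 - 10Q = 21
152 = 10Q
Q* = 152/10 = 76/5

76/5


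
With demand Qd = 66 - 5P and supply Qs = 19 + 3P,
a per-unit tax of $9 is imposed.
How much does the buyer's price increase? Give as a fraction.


With a per-unit tax, the buyer's price increase depends on relative slopes.
Supply slope: d = 3, Demand slope: b = 5
Buyer's price increase = d * tax / (b + d)
= 3 * 9 / (5 + 3)
= 27 / 8 = 27/8

27/8


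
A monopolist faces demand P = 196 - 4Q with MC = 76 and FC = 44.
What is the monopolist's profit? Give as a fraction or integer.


MR = MC: 196 - 8Q = 76
Q* = 15
P* = 196 - 4*15 = 136
Profit = (P* - MC)*Q* - FC
= (136 - 76)*15 - 44
= 60*15 - 44
= 900 - 44 = 856

856


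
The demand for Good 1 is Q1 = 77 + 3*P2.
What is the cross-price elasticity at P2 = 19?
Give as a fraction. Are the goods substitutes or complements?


dQ1/dP2 = 3
At P2 = 19: Q1 = 77 + 3*19 = 134
Exy = (dQ1/dP2)(P2/Q1) = 3 * 19 / 134 = 57/134
Since Exy > 0, the goods are substitutes.

57/134 (substitutes)


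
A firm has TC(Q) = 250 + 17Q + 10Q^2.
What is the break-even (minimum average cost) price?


AC(Q) = 250/Q + 17 + 10Q
To minimize: dAC/dQ = -250/Q^2 + 10 = 0
Q^2 = 250/10 = 25
Q* = 5
Min AC = 250/5 + 17 + 10*5
Min AC = 50 + 17 + 50 = 117

117


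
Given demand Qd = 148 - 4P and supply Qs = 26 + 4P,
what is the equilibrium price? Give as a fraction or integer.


At equilibrium, Qd = Qs.
148 - 4P = 26 + 4P
148 - 26 = 4P + 4P
122 = 8P
P* = 122/8 = 61/4

61/4


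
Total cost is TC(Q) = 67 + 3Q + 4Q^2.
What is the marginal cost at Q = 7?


MC = dTC/dQ = 3 + 2*4*Q
At Q = 7:
MC = 3 + 8*7
MC = 3 + 56 = 59

59


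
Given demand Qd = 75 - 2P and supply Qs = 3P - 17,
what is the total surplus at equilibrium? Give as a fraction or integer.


Find equilibrium: 75 - 2P = 3P - 17
75 + 17 = 5P
P* = 92/5 = 92/5
Q* = 3*92/5 - 17 = 191/5
Inverse demand: P = 75/2 - Q/2, so P_max = 75/2
Inverse supply: P = 17/3 + Q/3, so P_min = 17/3
CS = (1/2) * 191/5 * (75/2 - 92/5) = 36481/100
PS = (1/2) * 191/5 * (92/5 - 17/3) = 36481/150
TS = CS + PS = 36481/100 + 36481/150 = 36481/60

36481/60


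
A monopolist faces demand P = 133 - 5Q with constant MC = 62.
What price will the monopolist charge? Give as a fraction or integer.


MR = 133 - 10Q
Set MR = MC: 133 - 10Q = 62
Q* = 71/10
Substitute into demand:
P* = 133 - 5*71/10 = 195/2

195/2


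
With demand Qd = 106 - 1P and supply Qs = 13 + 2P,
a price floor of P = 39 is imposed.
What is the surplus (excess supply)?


At P = 39:
Qd = 106 - 1*39 = 67
Qs = 13 + 2*39 = 91
Surplus = Qs - Qd = 91 - 67 = 24

24


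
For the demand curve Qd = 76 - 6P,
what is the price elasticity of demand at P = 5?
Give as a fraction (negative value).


dQ/dP = -6
At P = 5: Q = 76 - 6*5 = 46
E = (dQ/dP)(P/Q) = (-6)(5/46) = -15/23

-15/23


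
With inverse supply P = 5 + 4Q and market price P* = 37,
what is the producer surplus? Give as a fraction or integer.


Minimum supply price (at Q=0): P_min = 5
Quantity supplied at P* = 37:
Q* = (37 - 5)/4 = 8
PS = (1/2) * Q* * (P* - P_min)
PS = (1/2) * 8 * (37 - 5)
PS = (1/2) * 8 * 32 = 128

128


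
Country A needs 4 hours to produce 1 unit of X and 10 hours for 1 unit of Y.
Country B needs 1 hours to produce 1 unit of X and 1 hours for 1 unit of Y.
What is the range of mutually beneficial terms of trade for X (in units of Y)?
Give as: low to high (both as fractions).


Opportunity cost of X for Country A = hours_X / hours_Y = 4/10 = 2/5 units of Y
Opportunity cost of X for Country B = hours_X / hours_Y = 1/1 = 1 units of Y
Terms of trade must be between the two opportunity costs.
Range: 2/5 to 1

2/5 to 1


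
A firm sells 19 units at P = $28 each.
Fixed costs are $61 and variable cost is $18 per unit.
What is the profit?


Total Revenue = P * Q = 28 * 19 = $532
Total Cost = FC + VC*Q = 61 + 18*19 = $403
Profit = TR - TC = 532 - 403 = $129

$129


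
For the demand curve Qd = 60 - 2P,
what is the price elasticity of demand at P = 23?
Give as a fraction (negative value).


dQ/dP = -2
At P = 23: Q = 60 - 2*23 = 14
E = (dQ/dP)(P/Q) = (-2)(23/14) = -23/7

-23/7


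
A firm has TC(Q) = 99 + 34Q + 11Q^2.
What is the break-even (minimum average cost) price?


AC(Q) = 99/Q + 34 + 11Q
To minimize: dAC/dQ = -99/Q^2 + 11 = 0
Q^2 = 99/11 = 9
Q* = 3
Min AC = 99/3 + 34 + 11*3
Min AC = 33 + 34 + 33 = 100

100


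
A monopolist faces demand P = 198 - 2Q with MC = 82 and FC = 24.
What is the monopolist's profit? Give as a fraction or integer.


MR = MC: 198 - 4Q = 82
Q* = 29
P* = 198 - 2*29 = 140
Profit = (P* - MC)*Q* - FC
= (140 - 82)*29 - 24
= 58*29 - 24
= 1682 - 24 = 1658

1658


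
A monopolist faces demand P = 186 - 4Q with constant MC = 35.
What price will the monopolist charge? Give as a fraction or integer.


MR = 186 - 8Q
Set MR = MC: 186 - 8Q = 35
Q* = 151/8
Substitute into demand:
P* = 186 - 4*151/8 = 221/2

221/2


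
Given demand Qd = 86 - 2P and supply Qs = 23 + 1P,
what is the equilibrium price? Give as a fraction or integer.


At equilibrium, Qd = Qs.
86 - 2P = 23 + 1P
86 - 23 = 2P + 1P
63 = 3P
P* = 63/3 = 21

21


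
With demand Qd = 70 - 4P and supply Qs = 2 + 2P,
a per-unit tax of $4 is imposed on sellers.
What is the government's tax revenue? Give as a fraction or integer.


With tax on sellers, new supply: Qs' = 2 + 2(P - 4)
= 2P - 6
New equilibrium quantity:
Q_new = 58/3
Tax revenue = tax * Q_new = 4 * 58/3 = 232/3

232/3


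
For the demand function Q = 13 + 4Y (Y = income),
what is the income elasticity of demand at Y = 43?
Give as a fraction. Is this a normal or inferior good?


dQ/dY = 4
At Y = 43: Q = 13 + 4*43 = 185
Ey = (dQ/dY)(Y/Q) = 4 * 43 / 185 = 172/185
Since Ey > 0, this is a normal good.

172/185 (normal good)


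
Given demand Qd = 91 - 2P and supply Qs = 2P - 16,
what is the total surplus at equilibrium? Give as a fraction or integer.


Find equilibrium: 91 - 2P = 2P - 16
91 + 16 = 4P
P* = 107/4 = 107/4
Q* = 2*107/4 - 16 = 75/2
Inverse demand: P = 91/2 - Q/2, so P_max = 91/2
Inverse supply: P = 8 + Q/2, so P_min = 8
CS = (1/2) * 75/2 * (91/2 - 107/4) = 5625/16
PS = (1/2) * 75/2 * (107/4 - 8) = 5625/16
TS = CS + PS = 5625/16 + 5625/16 = 5625/8

5625/8


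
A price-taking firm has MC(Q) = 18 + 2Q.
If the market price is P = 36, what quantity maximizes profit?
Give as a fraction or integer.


In perfect competition, profit is maximized where P = MC.
36 = 18 + 2Q
18 = 2Q
Q* = 18/2 = 9

9


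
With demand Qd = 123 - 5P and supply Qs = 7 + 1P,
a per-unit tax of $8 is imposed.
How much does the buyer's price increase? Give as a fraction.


With a per-unit tax, the buyer's price increase depends on relative slopes.
Supply slope: d = 1, Demand slope: b = 5
Buyer's price increase = d * tax / (b + d)
= 1 * 8 / (5 + 1)
= 8 / 6 = 4/3

4/3


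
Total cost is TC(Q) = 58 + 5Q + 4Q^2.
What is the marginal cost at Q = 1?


MC = dTC/dQ = 5 + 2*4*Q
At Q = 1:
MC = 5 + 8*1
MC = 5 + 8 = 13

13


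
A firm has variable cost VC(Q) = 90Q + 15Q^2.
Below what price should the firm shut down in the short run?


AVC(Q) = VC(Q)/Q = 90 + 15Q
AVC is increasing in Q, so minimum AVC is at Q -> 0+.
Min AVC = 90
The firm should shut down if P < 90.

90


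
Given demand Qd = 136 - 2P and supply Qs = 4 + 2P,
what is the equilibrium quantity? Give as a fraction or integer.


First find equilibrium price:
136 - 2P = 4 + 2P
P* = 132/4 = 33
Then substitute into demand:
Q* = 136 - 2 * 33 = 70

70


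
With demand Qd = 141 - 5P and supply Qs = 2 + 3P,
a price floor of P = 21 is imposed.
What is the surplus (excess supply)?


At P = 21:
Qd = 141 - 5*21 = 36
Qs = 2 + 3*21 = 65
Surplus = Qs - Qd = 65 - 36 = 29

29


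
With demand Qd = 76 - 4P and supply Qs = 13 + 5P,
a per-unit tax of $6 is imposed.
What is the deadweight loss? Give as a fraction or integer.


Pre-tax equilibrium quantity: Q* = 48
Post-tax equilibrium quantity: Q_tax = 104/3
Reduction in quantity: Q* - Q_tax = 40/3
DWL = (1/2) * tax * (Q* - Q_tax)
DWL = (1/2) * 6 * 40/3 = 40

40


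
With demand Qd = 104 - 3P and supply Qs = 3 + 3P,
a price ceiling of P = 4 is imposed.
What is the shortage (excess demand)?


At P = 4:
Qd = 104 - 3*4 = 92
Qs = 3 + 3*4 = 15
Shortage = Qd - Qs = 92 - 15 = 77

77


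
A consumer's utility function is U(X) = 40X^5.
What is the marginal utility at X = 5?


MU = dU/dX = 40*5*X^(5-1)
MU = 200*X^4
At X = 5:
MU = 200 * 5^4
MU = 200 * 625 = 125000

125000


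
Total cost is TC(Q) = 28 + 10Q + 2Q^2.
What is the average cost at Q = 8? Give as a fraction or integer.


TC(8) = 28 + 10*8 + 2*8^2
TC(8) = 28 + 80 + 128 = 236
AC = TC/Q = 236/8 = 59/2

59/2


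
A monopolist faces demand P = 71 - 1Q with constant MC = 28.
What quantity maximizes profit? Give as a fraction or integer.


TR = P*Q = (71 - 1Q)Q = 71Q - 1Q^2
MR = dTR/dQ = 71 - 2Q
Set MR = MC:
71 - 2Q = 28
43 = 2Q
Q* = 43/2 = 43/2

43/2


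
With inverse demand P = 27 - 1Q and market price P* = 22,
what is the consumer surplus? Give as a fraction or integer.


Maximum willingness to pay (at Q=0): P_max = 27
Quantity demanded at P* = 22:
Q* = (27 - 22)/1 = 5
CS = (1/2) * Q* * (P_max - P*)
CS = (1/2) * 5 * (27 - 22)
CS = (1/2) * 5 * 5 = 25/2

25/2


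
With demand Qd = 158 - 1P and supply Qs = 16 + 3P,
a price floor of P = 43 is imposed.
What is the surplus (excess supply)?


At P = 43:
Qd = 158 - 1*43 = 115
Qs = 16 + 3*43 = 145
Surplus = Qs - Qd = 145 - 115 = 30

30


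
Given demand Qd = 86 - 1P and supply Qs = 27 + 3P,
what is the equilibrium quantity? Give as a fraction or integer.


First find equilibrium price:
86 - 1P = 27 + 3P
P* = 59/4 = 59/4
Then substitute into demand:
Q* = 86 - 1 * 59/4 = 285/4

285/4


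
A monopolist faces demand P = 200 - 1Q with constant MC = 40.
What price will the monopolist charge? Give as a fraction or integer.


MR = 200 - 2Q
Set MR = MC: 200 - 2Q = 40
Q* = 80
Substitute into demand:
P* = 200 - 1*80 = 120

120


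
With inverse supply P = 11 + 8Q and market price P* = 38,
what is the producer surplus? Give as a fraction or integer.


Minimum supply price (at Q=0): P_min = 11
Quantity supplied at P* = 38:
Q* = (38 - 11)/8 = 27/8
PS = (1/2) * Q* * (P* - P_min)
PS = (1/2) * 27/8 * (38 - 11)
PS = (1/2) * 27/8 * 27 = 729/16

729/16


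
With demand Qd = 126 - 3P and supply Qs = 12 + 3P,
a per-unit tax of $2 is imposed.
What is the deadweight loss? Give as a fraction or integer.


Pre-tax equilibrium quantity: Q* = 69
Post-tax equilibrium quantity: Q_tax = 66
Reduction in quantity: Q* - Q_tax = 3
DWL = (1/2) * tax * (Q* - Q_tax)
DWL = (1/2) * 2 * 3 = 3

3


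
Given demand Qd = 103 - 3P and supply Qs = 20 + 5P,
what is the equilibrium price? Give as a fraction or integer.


At equilibrium, Qd = Qs.
103 - 3P = 20 + 5P
103 - 20 = 3P + 5P
83 = 8P
P* = 83/8 = 83/8

83/8


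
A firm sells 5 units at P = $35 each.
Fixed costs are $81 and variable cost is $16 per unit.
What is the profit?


Total Revenue = P * Q = 35 * 5 = $175
Total Cost = FC + VC*Q = 81 + 16*5 = $161
Profit = TR - TC = 175 - 161 = $14

$14


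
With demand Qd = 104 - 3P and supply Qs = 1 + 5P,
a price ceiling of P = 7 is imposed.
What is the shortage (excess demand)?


At P = 7:
Qd = 104 - 3*7 = 83
Qs = 1 + 5*7 = 36
Shortage = Qd - Qs = 83 - 36 = 47

47


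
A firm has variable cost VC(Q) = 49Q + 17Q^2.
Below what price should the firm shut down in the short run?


AVC(Q) = VC(Q)/Q = 49 + 17Q
AVC is increasing in Q, so minimum AVC is at Q -> 0+.
Min AVC = 49
The firm should shut down if P < 49.

49


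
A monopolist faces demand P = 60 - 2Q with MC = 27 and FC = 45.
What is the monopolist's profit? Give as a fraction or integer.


MR = MC: 60 - 4Q = 27
Q* = 33/4
P* = 60 - 2*33/4 = 87/2
Profit = (P* - MC)*Q* - FC
= (87/2 - 27)*33/4 - 45
= 33/2*33/4 - 45
= 1089/8 - 45 = 729/8

729/8


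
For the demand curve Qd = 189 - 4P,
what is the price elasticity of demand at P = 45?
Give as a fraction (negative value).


dQ/dP = -4
At P = 45: Q = 189 - 4*45 = 9
E = (dQ/dP)(P/Q) = (-4)(45/9) = -20

-20


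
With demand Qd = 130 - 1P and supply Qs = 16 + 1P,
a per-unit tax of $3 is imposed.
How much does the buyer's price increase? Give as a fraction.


With a per-unit tax, the buyer's price increase depends on relative slopes.
Supply slope: d = 1, Demand slope: b = 1
Buyer's price increase = d * tax / (b + d)
= 1 * 3 / (1 + 1)
= 3 / 2 = 3/2

3/2


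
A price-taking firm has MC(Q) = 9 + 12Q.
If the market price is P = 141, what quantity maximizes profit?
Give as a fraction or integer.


In perfect competition, profit is maximized where P = MC.
141 = 9 + 12Q
132 = 12Q
Q* = 132/12 = 11

11


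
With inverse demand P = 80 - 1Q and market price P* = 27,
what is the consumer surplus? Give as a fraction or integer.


Maximum willingness to pay (at Q=0): P_max = 80
Quantity demanded at P* = 27:
Q* = (80 - 27)/1 = 53
CS = (1/2) * Q* * (P_max - P*)
CS = (1/2) * 53 * (80 - 27)
CS = (1/2) * 53 * 53 = 2809/2

2809/2
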